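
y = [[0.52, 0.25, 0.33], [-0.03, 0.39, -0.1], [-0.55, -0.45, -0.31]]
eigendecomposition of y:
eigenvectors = [[0.59, -0.7, -0.24], [-0.16, 0.18, -0.75], [-0.79, 0.69, 0.61]]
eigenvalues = [0.01, 0.13, 0.46]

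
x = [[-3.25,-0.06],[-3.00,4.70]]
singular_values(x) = [5.9, 2.62]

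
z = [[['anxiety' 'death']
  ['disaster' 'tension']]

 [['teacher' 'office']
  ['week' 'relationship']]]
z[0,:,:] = [['anxiety', 'death'], ['disaster', 'tension']]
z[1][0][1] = 'office'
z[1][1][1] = 'relationship'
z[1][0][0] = 'teacher'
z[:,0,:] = [['anxiety', 'death'], ['teacher', 'office']]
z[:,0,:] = [['anxiety', 'death'], ['teacher', 'office']]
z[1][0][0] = 'teacher'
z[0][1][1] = 'tension'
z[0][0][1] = 'death'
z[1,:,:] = [['teacher', 'office'], ['week', 'relationship']]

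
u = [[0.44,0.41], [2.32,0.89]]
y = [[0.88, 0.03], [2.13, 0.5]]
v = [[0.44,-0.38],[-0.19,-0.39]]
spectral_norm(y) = 2.35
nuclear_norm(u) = 2.77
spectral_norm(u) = 2.55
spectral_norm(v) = 0.60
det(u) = -0.56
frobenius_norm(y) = 2.36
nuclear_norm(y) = 2.51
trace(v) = 0.05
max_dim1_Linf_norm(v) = 0.44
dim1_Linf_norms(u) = [0.44, 2.32]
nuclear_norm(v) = 1.01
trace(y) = 1.38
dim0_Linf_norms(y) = [2.13, 0.5]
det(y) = 0.38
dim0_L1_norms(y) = [3.01, 0.53]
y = v + u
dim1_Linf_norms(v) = [0.44, 0.39]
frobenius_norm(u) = 2.56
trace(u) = 1.33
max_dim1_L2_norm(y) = 2.19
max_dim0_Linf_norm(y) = 2.13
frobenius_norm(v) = 0.73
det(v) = -0.24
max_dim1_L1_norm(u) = 3.21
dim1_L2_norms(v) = [0.58, 0.43]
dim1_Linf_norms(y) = [0.88, 2.13]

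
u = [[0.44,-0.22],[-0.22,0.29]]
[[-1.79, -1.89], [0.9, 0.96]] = u@[[-4.04, -4.25], [0.04, 0.08]]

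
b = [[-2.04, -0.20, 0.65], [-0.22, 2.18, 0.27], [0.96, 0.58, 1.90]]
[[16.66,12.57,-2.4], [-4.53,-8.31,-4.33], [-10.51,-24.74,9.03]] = b @[[-8.08, -8.26, 2.69],[-2.82, -3.69, -2.22],[-0.59, -7.72, 4.07]]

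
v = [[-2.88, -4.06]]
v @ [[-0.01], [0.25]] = [[-0.99]]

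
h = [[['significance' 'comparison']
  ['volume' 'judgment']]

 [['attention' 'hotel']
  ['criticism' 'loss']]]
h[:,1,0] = ['volume', 'criticism']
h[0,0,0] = 'significance'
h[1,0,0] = 'attention'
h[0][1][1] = 'judgment'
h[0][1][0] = 'volume'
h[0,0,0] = 'significance'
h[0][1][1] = 'judgment'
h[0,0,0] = 'significance'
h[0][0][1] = 'comparison'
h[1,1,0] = 'criticism'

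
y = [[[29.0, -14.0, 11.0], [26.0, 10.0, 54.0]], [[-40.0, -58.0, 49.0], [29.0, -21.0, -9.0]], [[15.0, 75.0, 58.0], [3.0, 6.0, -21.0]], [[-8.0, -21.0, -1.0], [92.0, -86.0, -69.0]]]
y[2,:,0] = [15.0, 3.0]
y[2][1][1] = 6.0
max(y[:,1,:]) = 92.0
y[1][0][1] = -58.0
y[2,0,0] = 15.0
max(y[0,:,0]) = 29.0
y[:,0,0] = [29.0, -40.0, 15.0, -8.0]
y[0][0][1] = -14.0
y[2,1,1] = 6.0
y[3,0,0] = -8.0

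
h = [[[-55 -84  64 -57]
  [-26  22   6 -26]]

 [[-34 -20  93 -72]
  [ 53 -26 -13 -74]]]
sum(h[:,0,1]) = -104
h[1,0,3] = -72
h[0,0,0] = -55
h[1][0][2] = 93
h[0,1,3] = -26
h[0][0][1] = -84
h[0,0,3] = -57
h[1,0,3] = -72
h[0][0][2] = 64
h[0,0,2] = 64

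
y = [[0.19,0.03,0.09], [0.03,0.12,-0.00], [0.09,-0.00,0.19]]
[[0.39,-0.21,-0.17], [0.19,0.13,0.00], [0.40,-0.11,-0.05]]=y @ [[1.13, -1.33, -1.08],[1.27, 1.43, 0.27],[1.56, 0.05, 0.25]]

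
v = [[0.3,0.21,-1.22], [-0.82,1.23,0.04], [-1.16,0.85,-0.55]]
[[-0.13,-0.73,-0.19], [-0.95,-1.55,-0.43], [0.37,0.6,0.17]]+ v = [[0.17, -0.52, -1.41],[-1.77, -0.32, -0.39],[-0.79, 1.45, -0.38]]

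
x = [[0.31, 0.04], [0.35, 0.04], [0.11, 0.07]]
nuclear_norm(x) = 0.54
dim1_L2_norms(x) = [0.31, 0.35, 0.13]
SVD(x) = [[-0.64, -0.12],[-0.73, -0.22],[-0.25, 0.97]] @ diag([0.4855992328374437, 0.054711836632360684]) @ [[-0.99, -0.15], [-0.15, 0.99]]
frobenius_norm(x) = 0.49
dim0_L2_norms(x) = [0.48, 0.09]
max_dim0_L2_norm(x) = 0.48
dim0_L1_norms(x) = [0.77, 0.15]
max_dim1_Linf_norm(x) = 0.35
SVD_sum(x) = [[0.31, 0.05],[0.35, 0.05],[0.12, 0.02]] + [[0.00, -0.01], [0.00, -0.01], [-0.01, 0.05]]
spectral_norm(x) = 0.49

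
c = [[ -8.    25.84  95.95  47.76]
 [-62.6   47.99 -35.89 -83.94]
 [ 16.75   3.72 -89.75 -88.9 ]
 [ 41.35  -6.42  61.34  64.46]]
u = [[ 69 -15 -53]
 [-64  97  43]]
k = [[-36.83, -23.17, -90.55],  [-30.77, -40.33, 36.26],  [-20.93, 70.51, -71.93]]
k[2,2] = -71.93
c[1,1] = 47.99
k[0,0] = -36.83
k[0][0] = -36.83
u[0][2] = -53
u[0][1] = -15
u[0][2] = -53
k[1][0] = -30.77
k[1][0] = -30.77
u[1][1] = 97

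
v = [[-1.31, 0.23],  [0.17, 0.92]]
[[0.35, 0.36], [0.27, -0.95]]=v @ [[-0.21, -0.44], [0.33, -0.95]]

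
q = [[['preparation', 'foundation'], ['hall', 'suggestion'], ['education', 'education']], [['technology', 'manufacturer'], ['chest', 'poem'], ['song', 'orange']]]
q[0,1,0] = 'hall'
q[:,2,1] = ['education', 'orange']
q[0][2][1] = 'education'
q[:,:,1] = [['foundation', 'suggestion', 'education'], ['manufacturer', 'poem', 'orange']]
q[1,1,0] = 'chest'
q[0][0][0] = 'preparation'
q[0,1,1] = 'suggestion'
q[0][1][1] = 'suggestion'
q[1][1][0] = 'chest'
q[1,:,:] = [['technology', 'manufacturer'], ['chest', 'poem'], ['song', 'orange']]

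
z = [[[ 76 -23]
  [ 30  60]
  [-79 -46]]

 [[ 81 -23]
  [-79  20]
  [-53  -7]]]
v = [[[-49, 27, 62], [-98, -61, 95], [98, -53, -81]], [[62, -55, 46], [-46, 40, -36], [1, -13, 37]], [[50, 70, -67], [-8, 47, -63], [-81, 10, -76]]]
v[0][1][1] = -61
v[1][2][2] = 37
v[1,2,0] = 1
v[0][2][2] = -81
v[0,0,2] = 62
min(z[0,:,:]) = -79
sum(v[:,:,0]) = -71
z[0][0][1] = -23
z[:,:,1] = [[-23, 60, -46], [-23, 20, -7]]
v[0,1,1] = -61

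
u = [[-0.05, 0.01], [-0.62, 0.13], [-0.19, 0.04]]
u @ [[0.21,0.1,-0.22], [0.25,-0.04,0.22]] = [[-0.01, -0.01, 0.01], [-0.1, -0.07, 0.16], [-0.03, -0.02, 0.05]]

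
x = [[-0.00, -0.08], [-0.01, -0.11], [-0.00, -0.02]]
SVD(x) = [[0.58, -0.78], [0.80, 0.60], [0.14, -0.19]] @ diag([0.1377103585648686, 0.005988083494351615]) @ [[-0.06, -1.00], [-1.00, 0.06]]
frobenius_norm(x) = 0.14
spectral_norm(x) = 0.14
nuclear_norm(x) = 0.14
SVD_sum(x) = [[-0.00, -0.08], [-0.01, -0.11], [-0.00, -0.02]] + [[0.00,  -0.0], [-0.00,  0.00], [0.0,  -0.0]]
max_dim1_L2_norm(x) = 0.11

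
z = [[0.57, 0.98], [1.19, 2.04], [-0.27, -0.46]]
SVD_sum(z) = [[0.57, 0.98], [1.19, 2.04], [-0.27, -0.46]] + [[-0.00, 0.0], [0.0, -0.0], [-0.0, 0.00]]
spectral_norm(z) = 2.67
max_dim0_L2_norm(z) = 2.31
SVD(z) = [[-0.42, 0.65], [-0.88, -0.14], [0.2, 0.75]] @ diag([2.6734801213818833, 0.002010118382417767]) @ [[-0.5, -0.86], [-0.86, 0.50]]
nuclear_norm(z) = 2.68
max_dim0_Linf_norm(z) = 2.04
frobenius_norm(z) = 2.67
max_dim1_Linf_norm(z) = 2.04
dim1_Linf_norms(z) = [0.98, 2.04, 0.46]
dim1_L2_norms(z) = [1.13, 2.36, 0.53]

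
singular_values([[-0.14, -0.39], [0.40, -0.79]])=[0.94, 0.29]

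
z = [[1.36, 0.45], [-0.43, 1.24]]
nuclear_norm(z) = 2.74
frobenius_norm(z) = 1.94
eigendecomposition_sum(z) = [[0.68+0.13j, (0.23-0.67j)],[(-0.22+0.64j), (0.62+0.31j)]] + [[(0.68-0.13j), 0.22+0.67j],[-0.22-0.64j, (0.62-0.31j)]]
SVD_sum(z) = [[1.39, 0.35], [-0.11, -0.03]] + [[-0.03,0.10], [-0.32,1.27]]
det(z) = 1.88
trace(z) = 2.60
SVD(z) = [[-1.0, 0.08], [0.08, 1.0]] @ diag([1.4332707024468032, 1.3116154518408385]) @ [[-0.97, -0.24], [-0.24, 0.97]]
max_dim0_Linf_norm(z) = 1.36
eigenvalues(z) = [(1.3+0.44j), (1.3-0.44j)]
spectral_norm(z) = 1.43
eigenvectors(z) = [[(0.72+0j), (0.72-0j)], [(-0.1+0.69j), -0.10-0.69j]]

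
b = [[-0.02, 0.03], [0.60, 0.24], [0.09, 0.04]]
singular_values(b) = [0.65, 0.04]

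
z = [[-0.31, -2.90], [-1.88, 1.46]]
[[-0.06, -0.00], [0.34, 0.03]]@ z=[[0.02, 0.17], [-0.16, -0.94]]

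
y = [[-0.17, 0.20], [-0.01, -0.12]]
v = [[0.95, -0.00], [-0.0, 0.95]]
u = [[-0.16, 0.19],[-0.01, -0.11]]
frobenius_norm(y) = 0.29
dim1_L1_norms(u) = [0.35, 0.12]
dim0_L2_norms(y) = [0.17, 0.23]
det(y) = 0.02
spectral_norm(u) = 0.26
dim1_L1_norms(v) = [0.95, 0.95]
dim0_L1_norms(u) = [0.17, 0.3]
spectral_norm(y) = 0.28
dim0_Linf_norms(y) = [0.17, 0.2]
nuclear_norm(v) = 1.90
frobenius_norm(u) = 0.27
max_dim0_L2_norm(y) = 0.23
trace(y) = -0.29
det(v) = 0.90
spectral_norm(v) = 0.95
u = v @ y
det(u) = 0.02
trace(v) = 1.90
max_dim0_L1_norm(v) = 0.95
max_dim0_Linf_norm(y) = 0.2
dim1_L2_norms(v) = [0.95, 0.95]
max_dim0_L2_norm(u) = 0.22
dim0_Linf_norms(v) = [0.95, 0.95]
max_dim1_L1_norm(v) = 0.95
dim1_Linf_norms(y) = [0.2, 0.12]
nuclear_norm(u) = 0.34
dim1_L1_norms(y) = [0.37, 0.13]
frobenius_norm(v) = 1.34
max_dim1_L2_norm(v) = 0.95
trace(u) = -0.27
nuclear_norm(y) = 0.36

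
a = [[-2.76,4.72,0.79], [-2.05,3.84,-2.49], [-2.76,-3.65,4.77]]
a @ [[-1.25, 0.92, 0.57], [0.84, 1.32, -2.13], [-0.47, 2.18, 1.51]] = [[7.04, 5.41, -10.43], [6.96, -2.25, -13.11], [-1.86, 3.04, 13.40]]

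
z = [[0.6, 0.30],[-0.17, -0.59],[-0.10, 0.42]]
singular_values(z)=[0.88, 0.5]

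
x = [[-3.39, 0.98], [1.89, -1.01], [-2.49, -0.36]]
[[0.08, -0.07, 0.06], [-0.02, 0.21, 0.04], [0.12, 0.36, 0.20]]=x@[[-0.04, -0.09, -0.06], [-0.06, -0.38, -0.15]]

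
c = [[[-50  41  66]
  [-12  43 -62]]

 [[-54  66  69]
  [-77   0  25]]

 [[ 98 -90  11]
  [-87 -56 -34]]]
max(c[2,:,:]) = 98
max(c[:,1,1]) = 43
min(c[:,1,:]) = -87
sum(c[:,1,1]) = -13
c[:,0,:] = [[-50, 41, 66], [-54, 66, 69], [98, -90, 11]]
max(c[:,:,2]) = 69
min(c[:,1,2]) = -62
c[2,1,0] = -87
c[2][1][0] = -87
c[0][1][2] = -62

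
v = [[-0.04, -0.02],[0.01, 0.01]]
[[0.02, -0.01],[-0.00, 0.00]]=v @ [[-0.44, -0.01],[-0.02, 0.30]]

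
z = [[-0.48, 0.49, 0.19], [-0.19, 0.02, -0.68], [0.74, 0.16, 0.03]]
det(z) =-0.305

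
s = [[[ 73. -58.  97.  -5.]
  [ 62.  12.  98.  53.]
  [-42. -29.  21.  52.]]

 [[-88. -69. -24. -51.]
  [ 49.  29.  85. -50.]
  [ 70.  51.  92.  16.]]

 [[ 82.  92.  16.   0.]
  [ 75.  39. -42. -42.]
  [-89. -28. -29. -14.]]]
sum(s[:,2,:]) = 71.0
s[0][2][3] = 52.0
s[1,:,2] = [-24.0, 85.0, 92.0]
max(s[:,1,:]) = 98.0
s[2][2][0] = -89.0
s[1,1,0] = 49.0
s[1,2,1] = 51.0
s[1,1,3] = -50.0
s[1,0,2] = -24.0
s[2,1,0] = 75.0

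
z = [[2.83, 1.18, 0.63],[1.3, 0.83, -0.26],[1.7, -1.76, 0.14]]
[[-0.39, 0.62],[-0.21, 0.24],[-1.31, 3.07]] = z@ [[-0.37, 0.76], [0.41, -1.05], [0.28, -0.47]]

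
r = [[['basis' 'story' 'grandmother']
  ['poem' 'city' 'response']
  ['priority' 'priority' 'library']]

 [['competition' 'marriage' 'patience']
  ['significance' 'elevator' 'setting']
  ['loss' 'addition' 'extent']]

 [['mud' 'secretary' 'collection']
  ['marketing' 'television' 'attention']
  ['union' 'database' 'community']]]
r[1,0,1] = 'marriage'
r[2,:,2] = ['collection', 'attention', 'community']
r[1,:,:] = [['competition', 'marriage', 'patience'], ['significance', 'elevator', 'setting'], ['loss', 'addition', 'extent']]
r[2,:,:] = [['mud', 'secretary', 'collection'], ['marketing', 'television', 'attention'], ['union', 'database', 'community']]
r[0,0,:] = ['basis', 'story', 'grandmother']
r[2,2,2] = 'community'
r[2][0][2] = 'collection'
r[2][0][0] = 'mud'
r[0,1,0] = 'poem'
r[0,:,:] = [['basis', 'story', 'grandmother'], ['poem', 'city', 'response'], ['priority', 'priority', 'library']]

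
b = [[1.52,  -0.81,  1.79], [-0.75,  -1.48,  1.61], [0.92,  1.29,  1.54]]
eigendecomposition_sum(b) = [[-0.22, -0.71, 0.39], [-0.57, -1.81, 0.99], [0.24, 0.75, -0.41]] + [[0.58, -0.49, -0.63], [-0.33, 0.28, 0.36], [-0.27, 0.23, 0.29]] + [[1.17, 0.38, 2.03], [0.15, 0.05, 0.26], [0.95, 0.31, 1.66]]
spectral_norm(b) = 3.15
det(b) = -8.05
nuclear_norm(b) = 6.55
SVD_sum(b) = [[0.91, -0.55, 2.12], [0.57, -0.34, 1.33], [0.55, -0.33, 1.28]] + [[0.06, 0.10, -0.0], [-0.92, -1.41, 0.03], [0.85, 1.3, -0.03]] + [[0.54, -0.36, -0.33],[-0.40, 0.27, 0.24],[-0.48, 0.32, 0.29]]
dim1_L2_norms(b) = [2.48, 2.31, 2.21]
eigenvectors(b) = [[-0.34, -0.80, 0.77], [-0.87, 0.46, 0.1], [0.36, 0.38, 0.63]]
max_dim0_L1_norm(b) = 4.94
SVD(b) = [[-0.75, 0.05, -0.66], [-0.47, -0.73, 0.49], [-0.46, 0.68, 0.58]] @ diag([3.1467172853305034, 2.2909849056331666, 1.116807274494225]) @ [[-0.38, 0.23, -0.89], [0.55, 0.84, -0.02], [-0.74, 0.50, 0.45]]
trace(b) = 1.58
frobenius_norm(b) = 4.05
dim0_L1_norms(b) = [3.19, 3.58, 4.94]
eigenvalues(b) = [-2.44, 1.15, 2.87]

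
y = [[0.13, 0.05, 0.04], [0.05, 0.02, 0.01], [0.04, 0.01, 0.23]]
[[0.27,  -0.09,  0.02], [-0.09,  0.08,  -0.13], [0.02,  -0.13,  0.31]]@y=[[0.03, 0.01, 0.01],[-0.01, -0.00, -0.03],[0.01, 0.00, 0.07]]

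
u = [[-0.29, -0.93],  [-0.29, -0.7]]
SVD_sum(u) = [[-0.32, -0.92],[-0.25, -0.71]] + [[0.03,  -0.01], [-0.04,  0.01]]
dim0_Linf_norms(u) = [0.29, 0.93]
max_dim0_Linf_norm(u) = 0.93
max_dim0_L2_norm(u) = 1.16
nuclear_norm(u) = 1.29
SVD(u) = [[-0.79,  -0.61], [-0.61,  0.79]] @ diag([1.2329531347973932, 0.05409775774726478]) @ [[0.33,0.94],[-0.94,0.33]]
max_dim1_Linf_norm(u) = 0.93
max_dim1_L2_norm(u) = 0.97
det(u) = -0.07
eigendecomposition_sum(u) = [[0.04, -0.05], [-0.02, 0.02]] + [[-0.33, -0.88],[-0.27, -0.72]]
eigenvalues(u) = [0.06, -1.05]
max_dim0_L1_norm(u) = 1.63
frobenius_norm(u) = 1.23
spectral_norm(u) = 1.23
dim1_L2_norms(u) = [0.97, 0.76]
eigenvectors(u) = [[0.93, 0.77], [-0.36, 0.63]]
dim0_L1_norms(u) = [0.58, 1.63]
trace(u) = -0.99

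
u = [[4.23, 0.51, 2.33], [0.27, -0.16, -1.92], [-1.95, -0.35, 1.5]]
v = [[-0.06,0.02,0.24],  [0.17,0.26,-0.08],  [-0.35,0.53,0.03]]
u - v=[[4.29, 0.49, 2.09], [0.1, -0.42, -1.84], [-1.6, -0.88, 1.47]]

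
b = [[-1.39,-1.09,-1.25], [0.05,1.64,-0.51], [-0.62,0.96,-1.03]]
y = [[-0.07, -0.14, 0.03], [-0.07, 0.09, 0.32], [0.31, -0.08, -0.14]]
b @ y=[[-0.21, 0.2, -0.22], [-0.28, 0.18, 0.60], [-0.34, 0.26, 0.43]]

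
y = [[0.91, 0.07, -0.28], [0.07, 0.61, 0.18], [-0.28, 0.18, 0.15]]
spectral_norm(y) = 1.00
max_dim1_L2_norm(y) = 0.95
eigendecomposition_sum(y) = [[-0.00,0.00,-0.0], [0.0,-0.0,0.00], [-0.00,0.00,-0.00]] + [[0.91, 0.03, -0.29], [0.03, 0.0, -0.01], [-0.29, -0.01, 0.09]] + [[0.00,0.04,0.01], [0.04,0.61,0.19], [0.01,0.19,0.06]]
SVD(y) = [[-0.95, -0.07, 0.30],[-0.03, -0.95, -0.30],[0.31, -0.29, 0.91]] @ diag([1.0023177844311633, 0.6704115227940779, 0.0027293072252411415]) @ [[-0.95, -0.03, 0.31], [-0.07, -0.95, -0.29], [-0.30, 0.30, -0.91]]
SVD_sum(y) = [[0.91, 0.03, -0.29], [0.03, 0.00, -0.01], [-0.29, -0.01, 0.09]] + [[0.00,0.04,0.01], [0.04,0.61,0.19], [0.01,0.19,0.06]] + [[-0.0, 0.00, -0.0], [0.00, -0.00, 0.00], [-0.00, 0.0, -0.0]]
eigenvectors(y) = [[-0.30, 0.95, 0.07], [0.3, 0.03, 0.95], [-0.91, -0.31, 0.29]]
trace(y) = 1.67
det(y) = -0.00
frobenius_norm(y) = 1.21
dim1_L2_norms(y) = [0.95, 0.64, 0.37]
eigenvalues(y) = [-0.0, 1.0, 0.67]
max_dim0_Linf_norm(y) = 0.91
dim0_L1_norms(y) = [1.26, 0.86, 0.61]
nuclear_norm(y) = 1.68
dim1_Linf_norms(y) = [0.91, 0.61, 0.28]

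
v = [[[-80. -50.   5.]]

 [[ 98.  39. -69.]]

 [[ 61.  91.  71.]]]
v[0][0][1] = -50.0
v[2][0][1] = 91.0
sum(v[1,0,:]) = 68.0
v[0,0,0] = -80.0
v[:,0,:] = [[-80.0, -50.0, 5.0], [98.0, 39.0, -69.0], [61.0, 91.0, 71.0]]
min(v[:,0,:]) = -80.0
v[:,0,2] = [5.0, -69.0, 71.0]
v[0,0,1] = -50.0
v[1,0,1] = 39.0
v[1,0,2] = -69.0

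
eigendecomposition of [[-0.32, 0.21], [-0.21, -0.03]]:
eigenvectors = [[(0.71+0j),(0.71-0j)], [(0.49+0.51j),(0.49-0.51j)]]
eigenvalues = [(-0.18+0.15j), (-0.18-0.15j)]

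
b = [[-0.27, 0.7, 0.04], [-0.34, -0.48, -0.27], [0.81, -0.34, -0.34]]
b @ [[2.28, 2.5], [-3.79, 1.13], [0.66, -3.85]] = [[-3.24,-0.04],[0.87,-0.35],[2.91,2.95]]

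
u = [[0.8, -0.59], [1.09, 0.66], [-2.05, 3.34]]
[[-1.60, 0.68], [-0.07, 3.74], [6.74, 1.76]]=u@ [[-0.94, 2.27], [1.44, 1.92]]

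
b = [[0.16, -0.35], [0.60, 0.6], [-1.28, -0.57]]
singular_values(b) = [1.62, 0.47]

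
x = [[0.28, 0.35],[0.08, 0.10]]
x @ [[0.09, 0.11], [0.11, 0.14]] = [[0.06, 0.08], [0.02, 0.02]]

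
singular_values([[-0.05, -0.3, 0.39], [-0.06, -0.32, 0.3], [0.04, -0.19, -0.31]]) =[0.67, 0.35, 0.02]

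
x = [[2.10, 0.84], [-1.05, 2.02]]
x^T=[[2.10, -1.05], [0.84, 2.02]]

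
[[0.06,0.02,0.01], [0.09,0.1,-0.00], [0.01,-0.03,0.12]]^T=[[0.06, 0.09, 0.01], [0.02, 0.1, -0.03], [0.01, -0.0, 0.12]]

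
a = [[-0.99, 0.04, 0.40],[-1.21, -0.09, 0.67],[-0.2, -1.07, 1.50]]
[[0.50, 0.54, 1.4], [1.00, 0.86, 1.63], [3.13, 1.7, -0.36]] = a @ [[-0.22, 0.13, -1.54], [-1.65, 0.64, 0.16], [0.88, 1.61, -0.33]]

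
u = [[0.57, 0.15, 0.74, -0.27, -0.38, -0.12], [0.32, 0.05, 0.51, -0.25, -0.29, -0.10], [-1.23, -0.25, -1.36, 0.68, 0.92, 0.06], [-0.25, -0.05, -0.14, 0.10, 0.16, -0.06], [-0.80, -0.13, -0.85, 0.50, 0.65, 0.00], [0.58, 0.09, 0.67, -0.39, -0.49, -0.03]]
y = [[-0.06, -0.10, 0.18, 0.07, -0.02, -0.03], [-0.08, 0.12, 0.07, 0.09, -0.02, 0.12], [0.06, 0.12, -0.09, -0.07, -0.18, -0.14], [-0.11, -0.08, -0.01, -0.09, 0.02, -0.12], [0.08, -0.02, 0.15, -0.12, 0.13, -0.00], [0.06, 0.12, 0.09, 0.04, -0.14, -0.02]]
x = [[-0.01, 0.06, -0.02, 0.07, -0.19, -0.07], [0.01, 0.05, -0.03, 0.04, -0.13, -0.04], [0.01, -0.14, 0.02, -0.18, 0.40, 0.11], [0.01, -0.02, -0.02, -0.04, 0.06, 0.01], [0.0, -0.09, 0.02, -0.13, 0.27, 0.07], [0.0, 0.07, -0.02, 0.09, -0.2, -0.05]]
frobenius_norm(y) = 0.58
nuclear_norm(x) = 0.76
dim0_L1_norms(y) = [0.45, 0.56, 0.59, 0.48, 0.51, 0.43]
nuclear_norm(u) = 3.48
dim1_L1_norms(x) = [0.42, 0.3, 0.86, 0.16, 0.58, 0.43]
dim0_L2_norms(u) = [1.73, 0.34, 1.96, 1.0, 1.33, 0.18]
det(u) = -0.00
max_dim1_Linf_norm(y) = 0.18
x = u @ y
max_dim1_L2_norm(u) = 2.18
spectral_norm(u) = 3.11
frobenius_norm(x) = 0.68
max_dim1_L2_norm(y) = 0.29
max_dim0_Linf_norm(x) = 0.4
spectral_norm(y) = 0.36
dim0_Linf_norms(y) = [0.11, 0.12, 0.18, 0.12, 0.18, 0.14]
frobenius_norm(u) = 3.12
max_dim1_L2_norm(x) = 0.47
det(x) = 0.00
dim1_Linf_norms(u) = [0.74, 0.51, 1.36, 0.25, 0.85, 0.67]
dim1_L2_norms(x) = [0.22, 0.15, 0.47, 0.08, 0.32, 0.24]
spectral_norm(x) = 0.68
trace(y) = -0.01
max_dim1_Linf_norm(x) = 0.4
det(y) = -0.00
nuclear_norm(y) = 1.23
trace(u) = -0.02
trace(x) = 0.24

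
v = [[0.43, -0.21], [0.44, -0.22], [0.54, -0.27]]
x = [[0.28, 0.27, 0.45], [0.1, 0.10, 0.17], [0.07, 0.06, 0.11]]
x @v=[[0.48, -0.24], [0.18, -0.09], [0.12, -0.06]]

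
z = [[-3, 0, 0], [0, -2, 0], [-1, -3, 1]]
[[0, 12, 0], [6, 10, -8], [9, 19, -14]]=z@[[0, -4, 0], [-3, -5, 4], [0, 0, -2]]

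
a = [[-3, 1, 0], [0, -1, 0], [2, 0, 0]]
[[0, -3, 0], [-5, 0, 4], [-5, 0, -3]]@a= [[0, 3, 0], [23, -5, 0], [9, -5, 0]]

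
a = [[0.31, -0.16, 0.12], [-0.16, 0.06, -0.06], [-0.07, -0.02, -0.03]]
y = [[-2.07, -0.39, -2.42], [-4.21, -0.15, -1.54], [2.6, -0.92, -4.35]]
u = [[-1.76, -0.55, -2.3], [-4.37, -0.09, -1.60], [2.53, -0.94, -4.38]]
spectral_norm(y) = 5.37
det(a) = 0.00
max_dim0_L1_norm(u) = 8.66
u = y + a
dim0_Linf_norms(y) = [4.21, 0.92, 4.35]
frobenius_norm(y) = 7.55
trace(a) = 0.34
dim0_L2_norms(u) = [5.35, 1.09, 5.2]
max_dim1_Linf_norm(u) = 4.38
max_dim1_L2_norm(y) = 5.15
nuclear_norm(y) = 10.67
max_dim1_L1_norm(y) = 7.87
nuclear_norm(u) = 10.82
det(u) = 4.74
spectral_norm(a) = 0.42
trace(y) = -6.57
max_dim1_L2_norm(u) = 5.14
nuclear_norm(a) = 0.47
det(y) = -0.03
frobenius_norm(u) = 7.54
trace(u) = -6.23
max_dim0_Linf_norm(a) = 0.31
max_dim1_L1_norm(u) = 7.85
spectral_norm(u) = 5.36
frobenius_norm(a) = 0.42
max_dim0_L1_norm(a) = 0.54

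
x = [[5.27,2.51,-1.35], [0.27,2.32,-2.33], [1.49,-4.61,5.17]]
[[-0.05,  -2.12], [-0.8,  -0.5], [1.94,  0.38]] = x @[[0.12, -0.45], [-0.17, 0.4], [0.19, 0.56]]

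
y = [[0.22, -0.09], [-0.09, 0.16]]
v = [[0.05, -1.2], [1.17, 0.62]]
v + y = [[0.27, -1.29],[1.08, 0.78]]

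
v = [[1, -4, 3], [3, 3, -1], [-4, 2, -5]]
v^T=[[1, 3, -4], [-4, 3, 2], [3, -1, -5]]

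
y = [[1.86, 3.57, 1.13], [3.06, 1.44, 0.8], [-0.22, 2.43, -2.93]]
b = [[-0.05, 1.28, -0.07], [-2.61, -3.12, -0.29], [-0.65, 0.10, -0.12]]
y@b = [[-10.15, -8.64, -1.30], [-4.43, -0.5, -0.73], [-4.43, -8.16, -0.34]]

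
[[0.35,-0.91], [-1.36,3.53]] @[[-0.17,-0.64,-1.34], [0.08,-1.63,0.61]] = [[-0.13, 1.26, -1.02],[0.51, -4.88, 3.98]]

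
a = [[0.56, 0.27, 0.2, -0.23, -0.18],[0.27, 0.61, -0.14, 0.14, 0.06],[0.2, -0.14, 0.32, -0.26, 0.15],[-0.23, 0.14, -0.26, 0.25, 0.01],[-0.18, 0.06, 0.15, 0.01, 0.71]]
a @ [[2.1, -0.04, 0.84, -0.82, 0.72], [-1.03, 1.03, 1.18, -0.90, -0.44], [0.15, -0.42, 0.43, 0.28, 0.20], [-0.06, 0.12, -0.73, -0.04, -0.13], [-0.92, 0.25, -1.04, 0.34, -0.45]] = [[1.11,  0.1,  1.23,  -0.7,  0.44], [-0.15,  0.71,  0.72,  -0.79,  -0.15], [0.49,  -0.28,  0.17,  0.11,  0.24], [-0.69,  0.3,  -0.33,  -0.02,  -0.32], [-1.07,  0.18,  -0.76,  0.38,  -0.45]]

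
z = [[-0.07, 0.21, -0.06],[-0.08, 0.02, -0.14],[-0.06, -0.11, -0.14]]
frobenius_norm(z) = 0.34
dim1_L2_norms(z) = [0.23, 0.16, 0.19]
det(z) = 0.00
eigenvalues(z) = [-0.17, -0.04, 0.01]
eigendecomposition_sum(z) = [[0.07, -0.01, 0.13], [-0.08, 0.01, -0.13], [-0.14, 0.01, -0.25]] + [[-0.12, 0.16, -0.15], [0.0, -0.00, 0.0], [0.07, -0.09, 0.08]] + [[-0.02, 0.06, -0.04], [-0.01, 0.01, -0.01], [0.01, -0.03, 0.02]]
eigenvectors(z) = [[-0.42, 0.87, -0.85], [0.42, -0.01, -0.2], [0.8, -0.50, 0.48]]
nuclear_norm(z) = 0.48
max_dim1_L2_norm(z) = 0.23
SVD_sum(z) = [[-0.09, 0.16, -0.11],  [-0.05, 0.09, -0.06],  [-0.01, 0.01, -0.01]] + [[0.02, 0.05, 0.05],[-0.03, -0.07, -0.08],[-0.05, -0.12, -0.13]] + [[-0.00, -0.0, 0.0], [0.00, 0.00, -0.0], [-0.00, -0.0, 0.00]]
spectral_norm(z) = 0.25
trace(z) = -0.19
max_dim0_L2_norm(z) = 0.24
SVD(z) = [[-0.87, 0.32, 0.37], [-0.48, -0.48, -0.73], [-0.06, -0.82, 0.57]] @ diag([0.24893762824675122, 0.22875265345389187, 0.001510225375867356]) @ [[0.42, -0.75, 0.52], [0.28, 0.64, 0.71], [-0.86, -0.15, 0.48]]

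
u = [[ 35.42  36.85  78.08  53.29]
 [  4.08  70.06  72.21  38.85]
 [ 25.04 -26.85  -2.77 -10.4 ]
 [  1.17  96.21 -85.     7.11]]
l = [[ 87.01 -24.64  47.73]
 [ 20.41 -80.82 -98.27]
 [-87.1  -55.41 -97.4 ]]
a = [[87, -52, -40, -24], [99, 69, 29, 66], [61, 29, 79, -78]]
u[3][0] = 1.17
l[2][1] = -55.41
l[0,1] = -24.64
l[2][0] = -87.1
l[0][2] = 47.73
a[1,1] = 69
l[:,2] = [47.73, -98.27, -97.4]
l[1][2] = -98.27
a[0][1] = -52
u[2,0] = 25.04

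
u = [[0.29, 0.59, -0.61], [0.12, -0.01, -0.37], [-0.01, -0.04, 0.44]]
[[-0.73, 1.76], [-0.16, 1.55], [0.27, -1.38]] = u @ [[0.25, 2.84], [-0.80, -1.76], [0.54, -3.23]]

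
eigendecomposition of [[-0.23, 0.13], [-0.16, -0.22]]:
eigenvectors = [[-0.02+0.67j,  (-0.02-0.67j)], [-0.74+0.00j,  (-0.74-0j)]]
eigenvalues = [(-0.23+0.14j), (-0.23-0.14j)]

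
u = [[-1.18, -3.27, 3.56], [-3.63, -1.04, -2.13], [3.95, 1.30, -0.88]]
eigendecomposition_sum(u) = [[2.07, -0.86, 1.90], [-1.99, 0.83, -1.83], [1.15, -0.48, 1.06]] + [[-3.43, -2.8, 1.31], [-1.23, -1.01, 0.47], [3.18, 2.59, -1.21]] + [[0.18, 0.39, 0.35],[-0.4, -0.86, -0.77],[-0.38, -0.82, -0.73]]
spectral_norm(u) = 6.20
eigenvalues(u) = [3.96, -5.65, -1.41]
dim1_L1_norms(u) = [8.01, 6.8, 6.13]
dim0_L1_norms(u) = [8.76, 5.61, 6.57]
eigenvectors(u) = [[0.67, -0.71, -0.31], [-0.64, -0.26, 0.69], [0.37, 0.66, 0.65]]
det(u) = 31.44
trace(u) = -3.10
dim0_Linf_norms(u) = [3.95, 3.27, 3.56]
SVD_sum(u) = [[-2.93,  -1.91,  0.98], [-2.34,  -1.53,  0.78], [3.31,  2.16,  -1.11]] + [[1.61,-1.04,2.78], [-1.50,0.98,-2.60], [0.36,-0.23,0.62]] + [[0.14, -0.32, -0.2], [0.22, -0.49, -0.31], [0.28, -0.63, -0.4]]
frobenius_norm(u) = 7.85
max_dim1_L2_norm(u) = 4.98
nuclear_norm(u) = 11.97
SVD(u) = [[-0.59,0.72,0.37], [-0.47,-0.67,0.57], [0.66,0.16,0.73]] @ diag([6.202626437500635, 4.6882888831769645, 1.0810053768124666]) @ [[0.81, 0.53, -0.27], [0.48, -0.31, 0.82], [0.35, -0.79, -0.50]]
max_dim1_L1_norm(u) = 8.01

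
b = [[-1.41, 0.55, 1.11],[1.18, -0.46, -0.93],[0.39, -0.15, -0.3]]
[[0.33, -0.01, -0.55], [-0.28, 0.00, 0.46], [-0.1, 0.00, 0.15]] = b @ [[-0.92,-0.04,0.23], [-0.1,-0.74,0.03], [-0.82,0.31,-0.22]]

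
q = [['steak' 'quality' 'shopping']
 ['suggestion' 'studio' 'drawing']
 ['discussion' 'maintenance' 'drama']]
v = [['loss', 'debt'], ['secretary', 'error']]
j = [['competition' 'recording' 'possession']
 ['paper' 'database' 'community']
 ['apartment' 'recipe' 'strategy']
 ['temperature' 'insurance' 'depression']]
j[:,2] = ['possession', 'community', 'strategy', 'depression']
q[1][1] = 'studio'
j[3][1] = 'insurance'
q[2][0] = 'discussion'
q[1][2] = 'drawing'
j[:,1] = ['recording', 'database', 'recipe', 'insurance']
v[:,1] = ['debt', 'error']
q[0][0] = 'steak'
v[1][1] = 'error'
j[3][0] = 'temperature'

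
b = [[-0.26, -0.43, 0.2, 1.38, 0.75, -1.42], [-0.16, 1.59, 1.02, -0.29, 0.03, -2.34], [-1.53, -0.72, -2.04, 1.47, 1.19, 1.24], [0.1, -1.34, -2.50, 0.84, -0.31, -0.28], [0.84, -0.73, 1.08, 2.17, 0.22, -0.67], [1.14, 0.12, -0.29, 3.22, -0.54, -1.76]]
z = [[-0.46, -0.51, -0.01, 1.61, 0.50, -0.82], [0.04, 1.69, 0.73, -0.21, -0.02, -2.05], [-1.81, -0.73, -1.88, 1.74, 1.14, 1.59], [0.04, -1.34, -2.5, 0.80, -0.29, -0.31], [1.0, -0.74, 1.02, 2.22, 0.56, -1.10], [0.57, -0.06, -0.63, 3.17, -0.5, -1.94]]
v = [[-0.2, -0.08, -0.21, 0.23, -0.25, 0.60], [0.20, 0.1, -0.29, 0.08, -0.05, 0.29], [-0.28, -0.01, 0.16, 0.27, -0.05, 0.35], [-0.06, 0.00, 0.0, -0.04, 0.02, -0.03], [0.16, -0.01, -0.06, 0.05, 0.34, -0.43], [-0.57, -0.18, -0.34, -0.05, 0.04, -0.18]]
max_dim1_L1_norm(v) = 1.57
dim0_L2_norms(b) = [2.11, 2.36, 3.57, 4.46, 1.55, 3.56]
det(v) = -0.00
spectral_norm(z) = 5.22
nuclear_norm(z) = 15.40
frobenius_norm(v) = 1.39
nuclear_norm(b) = 15.20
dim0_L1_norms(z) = [3.92, 5.07, 6.77, 9.75, 3.01, 7.81]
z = b + v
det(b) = 0.39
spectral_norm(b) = 5.03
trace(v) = 0.18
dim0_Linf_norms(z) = [1.81, 1.69, 2.5, 3.17, 1.14, 2.05]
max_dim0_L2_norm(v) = 0.89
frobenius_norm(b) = 7.60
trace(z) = -1.23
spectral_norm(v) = 1.03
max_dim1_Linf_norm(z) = 3.17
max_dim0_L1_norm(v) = 1.88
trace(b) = -1.41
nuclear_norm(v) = 2.66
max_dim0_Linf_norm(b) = 3.22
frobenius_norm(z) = 7.65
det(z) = 39.04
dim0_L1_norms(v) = [1.47, 0.38, 1.06, 0.72, 0.75, 1.88]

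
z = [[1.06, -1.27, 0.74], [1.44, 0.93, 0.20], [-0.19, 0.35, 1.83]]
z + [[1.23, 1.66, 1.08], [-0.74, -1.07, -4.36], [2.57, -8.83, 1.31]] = [[2.29, 0.39, 1.82], [0.70, -0.14, -4.16], [2.38, -8.48, 3.14]]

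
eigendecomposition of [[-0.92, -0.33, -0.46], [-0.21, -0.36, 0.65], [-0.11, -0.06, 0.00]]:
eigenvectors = [[0.97, 0.46, 0.45],[0.19, -0.83, -0.89],[0.11, -0.31, -0.02]]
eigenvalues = [-1.04, 0.0, -0.24]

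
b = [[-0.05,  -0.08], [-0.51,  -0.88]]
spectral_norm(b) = 1.02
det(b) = 0.00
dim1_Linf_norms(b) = [0.08, 0.88]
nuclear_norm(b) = 1.02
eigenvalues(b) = [-0.0, -0.93]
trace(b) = -0.93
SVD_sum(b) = [[-0.05,-0.08], [-0.51,-0.88]] + [[-0.0, 0.00], [0.00, -0.00]]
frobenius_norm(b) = 1.02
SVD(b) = [[-0.09, -1.00],[-1.00, 0.09]] @ diag([1.0214647256945784, 0.0031327562465008453]) @ [[0.5, 0.87], [0.87, -0.5]]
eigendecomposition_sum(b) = [[-0.0, 0.0],  [0.0, -0.0]] + [[-0.05, -0.08], [-0.51, -0.88]]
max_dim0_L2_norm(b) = 0.88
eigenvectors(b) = [[0.86, 0.09], [-0.5, 1.0]]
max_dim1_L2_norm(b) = 1.02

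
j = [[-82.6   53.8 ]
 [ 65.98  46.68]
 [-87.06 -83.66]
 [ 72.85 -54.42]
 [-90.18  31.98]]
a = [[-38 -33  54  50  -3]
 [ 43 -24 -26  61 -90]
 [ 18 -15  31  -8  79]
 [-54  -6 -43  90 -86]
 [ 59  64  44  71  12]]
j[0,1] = 53.8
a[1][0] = 43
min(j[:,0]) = -90.18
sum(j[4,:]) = -58.2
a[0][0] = -38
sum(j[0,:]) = -28.799999999999997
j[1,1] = 46.68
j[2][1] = -83.66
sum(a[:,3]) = 264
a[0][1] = -33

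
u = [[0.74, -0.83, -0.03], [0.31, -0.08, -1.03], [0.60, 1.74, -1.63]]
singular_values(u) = [2.59, 1.23, 0.47]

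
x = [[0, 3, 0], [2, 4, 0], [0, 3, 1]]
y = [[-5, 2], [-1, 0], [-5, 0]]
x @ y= [[-3, 0], [-14, 4], [-8, 0]]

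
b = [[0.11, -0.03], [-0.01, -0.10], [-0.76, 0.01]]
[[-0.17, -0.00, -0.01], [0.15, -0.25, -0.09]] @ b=[[-0.01, 0.00],  [0.09, 0.02]]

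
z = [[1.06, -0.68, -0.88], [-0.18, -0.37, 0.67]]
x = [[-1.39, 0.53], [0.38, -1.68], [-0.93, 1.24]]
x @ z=[[-1.57, 0.75, 1.58], [0.71, 0.36, -1.46], [-1.21, 0.17, 1.65]]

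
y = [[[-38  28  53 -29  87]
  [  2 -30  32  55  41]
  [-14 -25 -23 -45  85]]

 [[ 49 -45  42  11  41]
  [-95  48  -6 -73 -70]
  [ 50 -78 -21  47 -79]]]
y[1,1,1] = 48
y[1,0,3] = 11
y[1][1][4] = -70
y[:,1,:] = [[2, -30, 32, 55, 41], [-95, 48, -6, -73, -70]]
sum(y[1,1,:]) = -196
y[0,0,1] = 28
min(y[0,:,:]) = -45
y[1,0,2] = 42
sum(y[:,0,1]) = -17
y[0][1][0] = 2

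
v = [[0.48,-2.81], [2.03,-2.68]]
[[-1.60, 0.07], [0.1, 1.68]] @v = [[-0.63, 4.31], [3.46, -4.78]]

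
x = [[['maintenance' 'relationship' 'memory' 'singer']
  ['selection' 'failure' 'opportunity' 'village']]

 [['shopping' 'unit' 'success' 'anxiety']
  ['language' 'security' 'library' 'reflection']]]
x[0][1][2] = 'opportunity'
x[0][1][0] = 'selection'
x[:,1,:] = [['selection', 'failure', 'opportunity', 'village'], ['language', 'security', 'library', 'reflection']]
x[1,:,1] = ['unit', 'security']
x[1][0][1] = 'unit'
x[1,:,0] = ['shopping', 'language']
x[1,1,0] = 'language'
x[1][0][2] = 'success'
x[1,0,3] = 'anxiety'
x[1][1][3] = 'reflection'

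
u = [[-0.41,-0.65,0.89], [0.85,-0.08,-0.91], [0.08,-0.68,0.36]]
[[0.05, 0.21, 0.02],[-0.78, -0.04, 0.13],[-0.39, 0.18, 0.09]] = u@[[-0.65, -0.59, 0.57], [0.6, -0.58, 0.13], [0.2, -0.46, 0.38]]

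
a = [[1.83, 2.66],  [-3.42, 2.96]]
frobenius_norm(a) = 5.56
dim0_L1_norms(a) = [5.25, 5.62]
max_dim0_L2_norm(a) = 3.98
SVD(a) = [[0.16,0.99],[0.99,-0.16]] @ diag([4.5509938076382985, 3.1891935285958835]) @ [[-0.68, 0.73], [0.73, 0.68]]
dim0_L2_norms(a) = [3.88, 3.98]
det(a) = 14.51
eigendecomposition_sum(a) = [[(0.92+1.71j), 1.33-1.08j], [-1.71+1.38j, (1.48+1.25j)]] + [[0.92-1.71j, (1.33+1.08j)], [-1.71-1.38j, 1.48-1.25j]]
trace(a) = 4.79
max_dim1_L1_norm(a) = 6.38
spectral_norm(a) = 4.55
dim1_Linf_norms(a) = [2.66, 3.42]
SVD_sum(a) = [[-0.48, 0.52],  [-3.06, 3.3]] + [[2.31, 2.14], [-0.36, -0.34]]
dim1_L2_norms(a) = [3.23, 4.52]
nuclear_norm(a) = 7.74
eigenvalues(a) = [(2.4+2.96j), (2.4-2.96j)]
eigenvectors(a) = [[-0.12+0.65j, -0.12-0.65j], [-0.75+0.00j, (-0.75-0j)]]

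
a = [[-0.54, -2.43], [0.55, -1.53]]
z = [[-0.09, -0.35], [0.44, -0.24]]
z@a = [[-0.14, 0.75], [-0.37, -0.70]]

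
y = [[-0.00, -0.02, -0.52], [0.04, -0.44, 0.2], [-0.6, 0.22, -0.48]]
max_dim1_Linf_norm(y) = 0.6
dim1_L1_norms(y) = [0.54, 0.68, 1.3]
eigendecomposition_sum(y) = [[0.25, -0.05, -0.17], [-0.03, 0.01, 0.02], [-0.19, 0.04, 0.12]] + [[-0.22, 0.14, -0.32], [0.18, -0.12, 0.27], [-0.39, 0.25, -0.58]] + [[-0.04, -0.11, -0.03],[-0.11, -0.33, -0.09],[-0.02, -0.07, -0.02]]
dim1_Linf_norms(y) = [0.52, 0.44, 0.6]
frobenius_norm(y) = 1.07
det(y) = 0.13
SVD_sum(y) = [[-0.21, 0.14, -0.28], [0.19, -0.12, 0.25], [-0.43, 0.28, -0.58]] + [[0.08, -0.24, -0.18], [0.06, -0.19, -0.14], [-0.01, 0.04, 0.03]] + [[0.13,0.09,-0.06], [-0.21,-0.13,0.09], [-0.15,-0.1,0.07]]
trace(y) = -0.92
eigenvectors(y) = [[-0.8,-0.45,0.31], [0.10,0.38,0.93], [0.59,-0.81,0.19]]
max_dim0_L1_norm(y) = 1.2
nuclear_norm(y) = 1.69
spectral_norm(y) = 0.92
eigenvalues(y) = [0.38, -0.92, -0.38]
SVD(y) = [[-0.41, 0.79, 0.46], [0.36, 0.60, -0.71], [-0.84, -0.13, -0.53]] @ diag([0.9230673545146226, 0.3968897138049399, 0.36772981128161025]) @ [[0.56, -0.36, 0.75],[0.26, -0.78, -0.57],[0.79, 0.51, -0.34]]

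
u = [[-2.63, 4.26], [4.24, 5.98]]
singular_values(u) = [7.72, 4.37]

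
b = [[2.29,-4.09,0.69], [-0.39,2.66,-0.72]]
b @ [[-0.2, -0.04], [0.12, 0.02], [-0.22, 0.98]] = [[-1.1,0.5],[0.56,-0.64]]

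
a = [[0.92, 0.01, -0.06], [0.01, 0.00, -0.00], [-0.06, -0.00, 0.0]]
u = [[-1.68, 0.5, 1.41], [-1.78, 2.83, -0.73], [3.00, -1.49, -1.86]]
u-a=[[-2.6, 0.49, 1.47], [-1.79, 2.83, -0.73], [3.06, -1.49, -1.86]]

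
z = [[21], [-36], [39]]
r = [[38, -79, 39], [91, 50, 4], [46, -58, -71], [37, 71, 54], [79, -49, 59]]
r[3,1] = 71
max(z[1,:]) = -36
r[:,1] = [-79, 50, -58, 71, -49]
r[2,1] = -58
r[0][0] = 38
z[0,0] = 21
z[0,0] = 21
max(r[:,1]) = 71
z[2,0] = 39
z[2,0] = 39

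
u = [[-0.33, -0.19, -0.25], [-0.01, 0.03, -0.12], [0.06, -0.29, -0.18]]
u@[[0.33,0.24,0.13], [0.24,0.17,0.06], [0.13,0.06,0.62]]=[[-0.19, -0.13, -0.21], [-0.01, -0.00, -0.07], [-0.07, -0.05, -0.12]]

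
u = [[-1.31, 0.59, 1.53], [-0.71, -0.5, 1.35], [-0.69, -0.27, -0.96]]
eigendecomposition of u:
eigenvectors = [[(0.65+0j), (0.65-0j), 0.30+0.00j], [(0.56+0.23j), 0.56-0.23j, (-0.86+0j)], [(-0.06+0.46j), (-0.06-0.46j), 0.41+0.00j]]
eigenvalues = [(-0.94+1.29j), (-0.94-1.29j), (-0.9+0j)]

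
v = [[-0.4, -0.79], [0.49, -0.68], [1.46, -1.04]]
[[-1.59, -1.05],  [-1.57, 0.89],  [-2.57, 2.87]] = v @ [[-0.24,  2.14], [2.13,  0.24]]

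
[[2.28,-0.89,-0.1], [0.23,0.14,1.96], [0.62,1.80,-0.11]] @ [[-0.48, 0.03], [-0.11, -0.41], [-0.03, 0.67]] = [[-0.99, 0.37], [-0.18, 1.26], [-0.49, -0.79]]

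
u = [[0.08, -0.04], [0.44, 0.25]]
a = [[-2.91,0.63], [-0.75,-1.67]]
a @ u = [[0.04,0.27], [-0.79,-0.39]]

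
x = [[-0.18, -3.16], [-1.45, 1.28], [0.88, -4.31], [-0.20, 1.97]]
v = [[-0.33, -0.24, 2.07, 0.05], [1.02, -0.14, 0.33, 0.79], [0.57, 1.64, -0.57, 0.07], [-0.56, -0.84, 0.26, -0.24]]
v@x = [[2.22,-8.09],[0.15,-3.27],[-3.00,2.89],[1.6,-0.9]]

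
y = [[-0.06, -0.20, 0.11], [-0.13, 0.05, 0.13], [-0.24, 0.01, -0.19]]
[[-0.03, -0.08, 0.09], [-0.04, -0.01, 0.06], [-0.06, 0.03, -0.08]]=y @ [[0.31, 0.04, -0.05],[0.04, 0.27, -0.17],[-0.05, -0.17, 0.49]]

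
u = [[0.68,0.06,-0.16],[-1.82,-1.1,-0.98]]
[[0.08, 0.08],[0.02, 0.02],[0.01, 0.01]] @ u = [[-0.09, -0.08, -0.09], [-0.02, -0.02, -0.02], [-0.01, -0.01, -0.01]]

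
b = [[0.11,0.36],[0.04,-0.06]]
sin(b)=[[0.11, 0.36], [0.04, -0.06]]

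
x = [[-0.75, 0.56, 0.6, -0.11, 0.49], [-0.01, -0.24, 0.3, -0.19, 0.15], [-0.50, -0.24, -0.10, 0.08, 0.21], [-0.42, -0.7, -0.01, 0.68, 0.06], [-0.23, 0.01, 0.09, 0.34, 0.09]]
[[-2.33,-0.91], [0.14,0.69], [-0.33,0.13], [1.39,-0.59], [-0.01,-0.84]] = x @ [[1.09, 0.43], [-1.78, -1.44], [0.34, -0.51], [1.0, -2.15], [-1.24, 0.59]]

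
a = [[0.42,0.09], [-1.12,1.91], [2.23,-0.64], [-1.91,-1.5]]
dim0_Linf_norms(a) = [2.23, 1.91]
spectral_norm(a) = 3.19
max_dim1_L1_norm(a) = 3.41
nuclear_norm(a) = 5.68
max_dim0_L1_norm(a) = 5.68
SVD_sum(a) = [[0.39, -0.07], [-1.41, 0.24], [2.27, -0.39], [-1.60, 0.28]] + [[0.03, 0.16],[0.29, 1.67],[-0.04, -0.25],[-0.31, -1.78]]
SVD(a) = [[-0.13, -0.06], [0.45, -0.68], [-0.72, 0.10], [0.51, 0.72]] @ diag([3.1884431203404597, 2.490267147989065]) @ [[-0.99,  0.17], [-0.17,  -0.99]]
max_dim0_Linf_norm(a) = 2.23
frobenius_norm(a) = 4.05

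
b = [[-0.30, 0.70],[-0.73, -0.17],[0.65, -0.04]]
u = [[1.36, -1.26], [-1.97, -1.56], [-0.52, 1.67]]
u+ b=[[1.06, -0.56], [-2.7, -1.73], [0.13, 1.63]]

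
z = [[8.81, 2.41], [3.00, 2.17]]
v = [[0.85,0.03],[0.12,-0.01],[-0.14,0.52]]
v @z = [[7.58, 2.11], [1.03, 0.27], [0.33, 0.79]]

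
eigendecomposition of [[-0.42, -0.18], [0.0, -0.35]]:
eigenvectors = [[1.0, -0.93], [0.0, 0.36]]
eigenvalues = [-0.42, -0.35]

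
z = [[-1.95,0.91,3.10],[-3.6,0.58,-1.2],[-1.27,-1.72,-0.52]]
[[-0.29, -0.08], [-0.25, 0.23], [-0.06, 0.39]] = z @ [[0.08, -0.08], [-0.01, -0.16], [-0.04, -0.03]]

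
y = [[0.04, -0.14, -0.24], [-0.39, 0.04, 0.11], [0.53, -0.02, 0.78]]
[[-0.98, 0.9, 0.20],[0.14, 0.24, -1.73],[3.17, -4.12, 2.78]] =y@[[0.76,  -1.75,  4.46], [1.11,  0.11,  -1.05], [3.58,  -4.09,  0.51]]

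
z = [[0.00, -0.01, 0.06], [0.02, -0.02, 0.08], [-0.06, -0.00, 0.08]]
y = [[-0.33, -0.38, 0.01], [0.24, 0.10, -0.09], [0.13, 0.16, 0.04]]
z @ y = [[0.01, 0.01, 0.00],[-0.00, 0.00, 0.01],[0.03, 0.04, 0.00]]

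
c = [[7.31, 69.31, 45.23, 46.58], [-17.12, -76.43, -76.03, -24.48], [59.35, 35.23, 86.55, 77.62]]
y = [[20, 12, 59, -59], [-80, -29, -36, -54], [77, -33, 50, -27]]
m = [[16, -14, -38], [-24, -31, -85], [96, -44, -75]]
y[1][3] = -54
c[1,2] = -76.03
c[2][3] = 77.62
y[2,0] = 77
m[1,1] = -31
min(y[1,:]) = -80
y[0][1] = 12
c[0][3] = 46.58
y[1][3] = -54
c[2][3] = 77.62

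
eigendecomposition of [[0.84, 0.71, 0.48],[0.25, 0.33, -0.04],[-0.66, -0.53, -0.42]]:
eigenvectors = [[-0.74, 0.64, -0.71], [-0.39, -0.42, 0.59], [0.54, -0.64, 0.38]]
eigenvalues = [0.86, -0.11, -0.0]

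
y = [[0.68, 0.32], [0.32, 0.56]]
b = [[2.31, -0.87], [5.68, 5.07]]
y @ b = [[3.39, 1.03], [3.92, 2.56]]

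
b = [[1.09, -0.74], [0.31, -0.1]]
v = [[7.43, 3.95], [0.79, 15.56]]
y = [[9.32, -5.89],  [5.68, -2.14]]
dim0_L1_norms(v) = [8.22, 19.51]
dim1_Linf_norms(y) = [9.32, 5.68]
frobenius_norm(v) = 17.71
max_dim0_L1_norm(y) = 15.0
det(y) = 13.51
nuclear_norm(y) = 13.62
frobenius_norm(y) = 12.59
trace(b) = 0.99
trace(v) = 22.99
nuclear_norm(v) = 23.21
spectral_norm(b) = 1.35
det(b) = 0.12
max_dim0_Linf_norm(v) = 15.56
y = v @ b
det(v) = 112.49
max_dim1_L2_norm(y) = 11.03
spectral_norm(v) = 16.31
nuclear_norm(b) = 1.44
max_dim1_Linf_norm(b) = 1.09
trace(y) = 7.18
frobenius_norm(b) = 1.36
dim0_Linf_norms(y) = [9.32, 5.89]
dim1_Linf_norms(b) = [1.09, 0.31]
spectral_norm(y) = 12.54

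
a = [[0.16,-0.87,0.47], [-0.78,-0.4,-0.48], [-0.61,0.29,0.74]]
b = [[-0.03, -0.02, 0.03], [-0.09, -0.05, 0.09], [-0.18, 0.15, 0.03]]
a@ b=[[-0.01, 0.11, -0.06], [0.15, -0.04, -0.07], [-0.14, 0.11, 0.03]]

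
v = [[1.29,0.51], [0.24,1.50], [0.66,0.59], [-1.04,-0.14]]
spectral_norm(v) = 2.15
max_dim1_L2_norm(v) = 1.52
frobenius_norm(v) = 2.47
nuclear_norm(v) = 3.37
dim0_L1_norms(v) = [3.23, 2.74]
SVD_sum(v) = [[0.97,0.87], [0.88,0.78], [0.66,0.59], [-0.65,-0.58]] + [[0.32,-0.36], [-0.64,0.72], [-0.00,0.00], [-0.39,0.44]]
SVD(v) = [[-0.61, 0.39], [-0.55, -0.79], [-0.41, -0.00], [0.40, -0.48]] @ diag([2.1498164365676753, 1.2226975460282323]) @ [[-0.75, -0.67], [0.67, -0.75]]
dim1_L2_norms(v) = [1.39, 1.52, 0.89, 1.05]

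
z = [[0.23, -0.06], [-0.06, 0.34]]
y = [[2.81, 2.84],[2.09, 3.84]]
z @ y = [[0.52, 0.42],[0.54, 1.14]]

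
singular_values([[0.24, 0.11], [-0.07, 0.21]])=[0.27, 0.22]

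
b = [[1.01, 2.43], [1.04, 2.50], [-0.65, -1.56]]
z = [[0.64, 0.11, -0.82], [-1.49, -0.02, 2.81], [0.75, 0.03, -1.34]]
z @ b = [[1.29, 3.11],[-3.35, -8.05],[1.66, 3.99]]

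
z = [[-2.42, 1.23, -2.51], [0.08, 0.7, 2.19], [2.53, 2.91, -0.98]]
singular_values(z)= [4.0, 3.97, 1.76]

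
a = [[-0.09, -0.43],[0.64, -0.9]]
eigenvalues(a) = [(-0.5+0.33j), (-0.5-0.33j)]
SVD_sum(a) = [[0.17, -0.28], [0.57, -0.94]] + [[-0.26, -0.15], [0.07, 0.04]]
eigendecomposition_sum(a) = [[-0.04+0.47j, (-0.22-0.32j)], [(0.32+0.48j), (-0.45-0.13j)]] + [[-0.05-0.47j, -0.22+0.32j], [(0.32-0.48j), -0.45+0.13j]]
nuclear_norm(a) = 1.46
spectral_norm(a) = 1.15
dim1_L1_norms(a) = [0.52, 1.54]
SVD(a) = [[0.28, 0.96], [0.96, -0.28]] @ diag([1.1472587572851032, 0.31047921642622195]) @ [[0.51, -0.86], [-0.86, -0.51]]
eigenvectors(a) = [[0.49+0.40j, 0.49-0.40j], [(0.77+0j), 0.77-0.00j]]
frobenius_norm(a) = 1.19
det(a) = 0.36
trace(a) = -0.99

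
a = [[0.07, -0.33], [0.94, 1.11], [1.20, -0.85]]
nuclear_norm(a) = 2.96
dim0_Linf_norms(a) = [1.2, 1.11]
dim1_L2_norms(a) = [0.34, 1.45, 1.47]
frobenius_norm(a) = 2.10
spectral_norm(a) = 1.53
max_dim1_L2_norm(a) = 1.47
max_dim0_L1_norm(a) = 2.29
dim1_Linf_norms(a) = [0.33, 1.11, 1.2]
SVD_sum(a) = [[0.07, 0.0], [0.94, 0.00], [1.20, 0.00]] + [[0.0,-0.33], [-0.00,1.11], [0.00,-0.85]]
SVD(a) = [[-0.05, 0.23], [-0.62, -0.77], [-0.79, 0.59]] @ diag([1.5259424430895834, 1.4364886565433763]) @ [[-1.0, -0.0],[0.0, -1.0]]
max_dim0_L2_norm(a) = 1.53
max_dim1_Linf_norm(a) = 1.2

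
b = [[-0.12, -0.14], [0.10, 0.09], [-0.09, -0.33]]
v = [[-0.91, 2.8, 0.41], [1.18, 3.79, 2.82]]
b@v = [[-0.06, -0.87, -0.44],  [0.02, 0.62, 0.29],  [-0.31, -1.50, -0.97]]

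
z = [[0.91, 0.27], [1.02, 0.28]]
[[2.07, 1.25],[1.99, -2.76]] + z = [[2.98, 1.52], [3.01, -2.48]]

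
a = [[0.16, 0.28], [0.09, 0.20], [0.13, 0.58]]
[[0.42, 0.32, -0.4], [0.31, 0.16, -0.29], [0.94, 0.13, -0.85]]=a @[[-0.39, 2.62, 0.07], [1.71, -0.36, -1.48]]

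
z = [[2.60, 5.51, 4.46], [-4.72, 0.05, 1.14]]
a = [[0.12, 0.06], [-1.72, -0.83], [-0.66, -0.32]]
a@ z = [[0.03, 0.66, 0.6], [-0.55, -9.52, -8.62], [-0.21, -3.65, -3.31]]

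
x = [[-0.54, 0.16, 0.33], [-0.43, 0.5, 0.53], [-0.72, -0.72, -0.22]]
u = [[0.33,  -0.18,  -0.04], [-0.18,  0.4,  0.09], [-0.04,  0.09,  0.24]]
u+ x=[[-0.21, -0.02, 0.29], [-0.61, 0.90, 0.62], [-0.76, -0.63, 0.02]]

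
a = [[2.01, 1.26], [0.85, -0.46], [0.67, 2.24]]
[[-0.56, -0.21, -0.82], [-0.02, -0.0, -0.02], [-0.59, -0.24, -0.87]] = a@[[-0.14, -0.05, -0.2], [-0.22, -0.09, -0.33]]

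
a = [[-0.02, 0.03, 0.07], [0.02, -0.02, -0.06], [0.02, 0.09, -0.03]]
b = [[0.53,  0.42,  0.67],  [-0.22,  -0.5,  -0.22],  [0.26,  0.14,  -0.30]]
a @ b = [[0.0, -0.01, -0.04],  [-0.00, 0.01, 0.04],  [-0.02, -0.04, 0.00]]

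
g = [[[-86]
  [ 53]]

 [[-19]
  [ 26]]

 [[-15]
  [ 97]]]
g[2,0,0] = -15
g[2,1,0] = 97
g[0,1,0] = 53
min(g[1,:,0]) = -19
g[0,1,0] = 53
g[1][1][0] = 26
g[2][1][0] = 97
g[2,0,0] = -15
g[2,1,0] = 97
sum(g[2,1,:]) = 97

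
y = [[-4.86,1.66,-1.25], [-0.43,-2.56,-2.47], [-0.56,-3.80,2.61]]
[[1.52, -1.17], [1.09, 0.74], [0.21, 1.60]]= y@[[-0.31,0.09], [-0.16,-0.38], [-0.22,0.08]]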